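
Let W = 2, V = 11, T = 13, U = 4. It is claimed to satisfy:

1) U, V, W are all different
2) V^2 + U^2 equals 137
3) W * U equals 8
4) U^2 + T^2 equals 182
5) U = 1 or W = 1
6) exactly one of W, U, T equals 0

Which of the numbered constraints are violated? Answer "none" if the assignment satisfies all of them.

No — constraints 4, 5, and 6 are not satisfied.

1) values 4, 11, 2 are pairwise distinct — holds.
2) V^2 + U^2 = 11^2 + 4^2 = 121 + 16 = 137 — holds.
3) W * U = 2 * 4 = 8 — holds.
4) U^2 + T^2 = 4^2 + 13^2 = 16 + 169 = 185, not 182 — fails.
5) U = 4 ≠ 1 and W = 2 ≠ 1; both disjuncts false — fails.
6) W=2, U=4, T=13; 0 of them equal 0, not exactly one — fails.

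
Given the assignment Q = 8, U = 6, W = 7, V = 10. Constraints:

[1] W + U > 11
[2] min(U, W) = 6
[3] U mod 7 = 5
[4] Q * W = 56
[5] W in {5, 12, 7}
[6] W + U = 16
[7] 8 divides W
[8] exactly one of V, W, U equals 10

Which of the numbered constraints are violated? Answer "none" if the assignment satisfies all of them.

[1] W + U = 7 + 6 = 13; 13 > 11 — satisfied.
[2] min(6, 7) = 6 — satisfied.
[3] 6 mod 7 = 6, not 5 — violated.
[4] Q * W = 8 * 7 = 56 — satisfied.
[5] W = 7 is in {5, 12, 7} — satisfied.
[6] W + U = 7 + 6 = 13, not 16 — violated.
[7] 7 = 8*0 + 7, so 8 does not divide 7 — violated.
[8] V=10, W=7, U=6; 1 of them equals 10 — satisfied.

Constraints 3, 6, 7 are violated.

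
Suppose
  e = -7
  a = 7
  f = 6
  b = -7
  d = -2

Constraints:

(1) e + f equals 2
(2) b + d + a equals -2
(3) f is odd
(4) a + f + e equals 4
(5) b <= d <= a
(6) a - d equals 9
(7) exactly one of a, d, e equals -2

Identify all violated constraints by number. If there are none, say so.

(1) e + f = -7 + 6 = -1, not 2 — violated.
(2) b + d + a = -7 + (-2) + 7 = -2 — OK.
(3) f = 6 is even — violated.
(4) a + f + e = 7 + 6 + (-7) = 6, not 4 — violated.
(5) values -7 <= -2 <= 7 — OK.
(6) a - d = 7 - (-2) = 9 — OK.
(7) a=7, d=-2, e=-7; 1 of them equals -2 — OK.

Constraints 1, 3, 4 do not hold.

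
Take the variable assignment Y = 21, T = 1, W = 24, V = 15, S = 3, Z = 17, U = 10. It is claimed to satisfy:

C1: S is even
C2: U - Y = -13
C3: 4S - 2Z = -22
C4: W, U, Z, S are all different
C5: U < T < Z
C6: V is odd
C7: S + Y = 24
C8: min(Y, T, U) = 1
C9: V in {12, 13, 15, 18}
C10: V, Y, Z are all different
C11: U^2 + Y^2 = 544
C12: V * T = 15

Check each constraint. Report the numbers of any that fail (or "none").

Constraints 1, 2, 5, and 11 are violated.

C1: S = 3 is odd  fails
C2: U - Y = 10 - 21 = -11, not -13  fails
C3: 4S - 2Z = 4(3) - 2(17) = -22  holds
C4: values 24, 10, 17, 3 are pairwise distinct  holds
C5: values 10, 1, 17; U = 10 is not < T = 1  fails
C6: V = 15 is odd  holds
C7: S + Y = 3 + 21 = 24  holds
C8: min(21, 1, 10) = 1  holds
C9: V = 15 is in {12, 13, 15, 18}  holds
C10: values 15, 21, 17 are pairwise distinct  holds
C11: U^2 + Y^2 = 10^2 + 21^2 = 100 + 441 = 541, not 544  fails
C12: V * T = 15 * 1 = 15  holds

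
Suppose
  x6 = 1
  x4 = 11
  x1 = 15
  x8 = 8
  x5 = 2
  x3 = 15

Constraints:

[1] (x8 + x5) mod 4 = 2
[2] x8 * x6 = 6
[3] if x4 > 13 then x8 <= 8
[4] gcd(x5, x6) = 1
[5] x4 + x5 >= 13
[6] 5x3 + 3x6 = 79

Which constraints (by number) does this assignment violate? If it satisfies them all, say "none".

[1] x8 + x5 = 10; 10 mod 4 = 2  true
[2] x8 * x6 = 8 * 1 = 8, not 6  false
[3] x4 = 11, not > 13; antecedent false, conditional vacuously true  true
[4] gcd(2, 1) = 1  true
[5] x4 + x5 = 11 + 2 = 13; 13 ≥ 13  true
[6] 5x3 + 3x6 = 5(15) + 3(1) = 78, not 79  false

Violated: 2 and 6.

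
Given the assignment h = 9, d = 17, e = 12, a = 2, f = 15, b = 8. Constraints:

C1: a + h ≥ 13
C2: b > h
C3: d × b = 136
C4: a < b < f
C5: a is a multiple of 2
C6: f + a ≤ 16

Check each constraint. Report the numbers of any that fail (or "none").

C1: a + h = 2 + 9 = 11; 11 < 13, bound 13 not met  fails
C2: b = 8, h = 9; 8 ≤ 9 (want >)  fails
C3: d × b = 17 × 8 = 136  holds
C4: values 2 < 8 < 15  holds
C5: 2 / 2 = 1, so 2 divides 2  holds
C6: f + a = 15 + 2 = 17; 17 > 16, bound 16 not met  fails

Constraints 1, 2, and 6 are violated.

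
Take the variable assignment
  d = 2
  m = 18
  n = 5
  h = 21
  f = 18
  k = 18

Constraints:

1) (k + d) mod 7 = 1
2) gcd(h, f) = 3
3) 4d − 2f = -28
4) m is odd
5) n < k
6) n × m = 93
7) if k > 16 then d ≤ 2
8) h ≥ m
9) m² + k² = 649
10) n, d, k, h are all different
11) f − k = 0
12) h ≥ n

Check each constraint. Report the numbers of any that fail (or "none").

Violated: 1, 4, 6, 9.

1) k + d = 20; 20 mod 7 = 6, not 1 — does not hold.
2) gcd(21, 18) = 3 — holds.
3) 4d − 2f = 4(2) − 2(18) = -28 — holds.
4) m = 18 is even — does not hold.
5) n = 5, k = 18; 5 < 18 — holds.
6) n × m = 5 × 18 = 90, not 93 — does not hold.
7) k = 18 > 16, so we need d ≤ 2; d = 2 ≤ 2 — holds.
8) h = 21, m = 18; 21 ≥ 18 — holds.
9) m² + k² = 18² + 18² = 324 + 324 = 648, not 649 — does not hold.
10) values 5, 2, 18, 21 are pairwise distinct — holds.
11) f − k = 18 − 18 = 0 — holds.
12) h = 21, n = 5; 21 ≥ 5 — holds.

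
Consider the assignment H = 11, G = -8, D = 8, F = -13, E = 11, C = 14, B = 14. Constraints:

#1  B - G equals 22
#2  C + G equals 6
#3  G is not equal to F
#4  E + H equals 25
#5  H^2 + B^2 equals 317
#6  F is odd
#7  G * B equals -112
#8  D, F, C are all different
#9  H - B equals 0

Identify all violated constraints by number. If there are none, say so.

#1 B - G = 14 - (-8) = 22 — OK.
#2 C + G = 14 + (-8) = 6 — OK.
#3 G = -8, F = -13; distinct — OK.
#4 E + H = 11 + 11 = 22, not 25 — violated.
#5 H^2 + B^2 = 11^2 + 14^2 = 121 + 196 = 317 — OK.
#6 F = -13 is odd — OK.
#7 G * B = -8 * 14 = -112 — OK.
#8 values 8, -13, 14 are pairwise distinct — OK.
#9 H - B = 11 - 14 = -3, not 0 — violated.

Violated: 4 and 9.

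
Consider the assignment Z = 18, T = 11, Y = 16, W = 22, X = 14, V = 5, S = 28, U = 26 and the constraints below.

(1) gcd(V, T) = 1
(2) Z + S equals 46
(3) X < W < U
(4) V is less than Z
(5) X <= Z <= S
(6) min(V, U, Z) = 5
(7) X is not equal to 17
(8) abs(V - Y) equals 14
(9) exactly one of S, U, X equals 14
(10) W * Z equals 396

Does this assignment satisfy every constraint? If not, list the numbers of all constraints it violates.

Violated: 8.

(1) gcd(5, 11) = 1 — holds.
(2) Z + S = 18 + 28 = 46 — holds.
(3) values 14 < 22 < 26 — holds.
(4) V = 5, Z = 18; 5 < 18 — holds.
(5) values 14 <= 18 <= 28 — holds.
(6) min(5, 26, 18) = 5 — holds.
(7) X = 14, and 14 ≠ 17 — holds.
(8) abs(5 - 16) = 11, not 14 — fails.
(9) S=28, U=26, X=14; 1 of them equals 14 — holds.
(10) W * Z = 22 * 18 = 396 — holds.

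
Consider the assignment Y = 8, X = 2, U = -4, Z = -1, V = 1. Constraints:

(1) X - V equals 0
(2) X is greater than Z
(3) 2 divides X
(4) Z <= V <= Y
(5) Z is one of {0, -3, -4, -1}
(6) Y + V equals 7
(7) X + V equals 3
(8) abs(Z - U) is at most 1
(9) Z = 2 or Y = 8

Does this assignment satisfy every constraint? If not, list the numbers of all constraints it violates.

No — constraints 1, 6, and 8 are not satisfied.

(1) X - V = 2 - 1 = 1, not 0  ✘
(2) X = 2, Z = -1; 2 > -1  ✔
(3) 2 / 2 = 1, so 2 divides 2  ✔
(4) values -1 <= 1 <= 8  ✔
(5) Z = -1 is in {0, -3, -4, -1}  ✔
(6) Y + V = 8 + 1 = 9, not 7  ✘
(7) X + V = 2 + 1 = 3  ✔
(8) abs(-1 - (-4)) = 3; 3 > 1, exceeds bound 1  ✘
(9) Z = -1 ≠ 2, but Y = 8 = 8 (second disjunct)  ✔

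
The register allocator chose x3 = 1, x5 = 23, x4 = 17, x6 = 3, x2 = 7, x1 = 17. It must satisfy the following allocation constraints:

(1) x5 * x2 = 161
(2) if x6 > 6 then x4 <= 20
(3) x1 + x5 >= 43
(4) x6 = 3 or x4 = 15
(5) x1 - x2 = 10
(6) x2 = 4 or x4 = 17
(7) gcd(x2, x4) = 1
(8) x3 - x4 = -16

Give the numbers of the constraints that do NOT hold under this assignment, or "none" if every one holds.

Constraint 3 does not hold.

(1) x5 * x2 = 23 * 7 = 161  holds
(2) x6 = 3, not > 6; antecedent false, conditional vacuously true  holds
(3) x1 + x5 = 17 + 23 = 40; 40 < 43, bound 43 not met  fails
(4) x6 = 3 = 3 (first disjunct)  holds
(5) x1 - x2 = 17 - 7 = 10  holds
(6) x2 = 7 ≠ 4, but x4 = 17 = 17 (second disjunct)  holds
(7) gcd(7, 17) = 1  holds
(8) x3 - x4 = 1 - 17 = -16  holds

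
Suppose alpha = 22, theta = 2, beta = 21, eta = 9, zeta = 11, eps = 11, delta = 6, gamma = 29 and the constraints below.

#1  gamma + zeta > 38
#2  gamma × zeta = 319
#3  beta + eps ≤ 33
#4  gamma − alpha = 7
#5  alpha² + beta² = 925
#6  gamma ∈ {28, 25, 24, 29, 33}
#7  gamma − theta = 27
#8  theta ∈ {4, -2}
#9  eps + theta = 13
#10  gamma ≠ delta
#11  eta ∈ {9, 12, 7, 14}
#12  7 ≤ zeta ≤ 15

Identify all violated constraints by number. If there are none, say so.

#1 gamma + zeta = 29 + 11 = 40; 40 > 38  OK
#2 gamma × zeta = 29 × 11 = 319  OK
#3 beta + eps = 21 + 11 = 32; 32 ≤ 33  OK
#4 gamma − alpha = 29 − 22 = 7  OK
#5 alpha² + beta² = 22² + 21² = 484 + 441 = 925  OK
#6 gamma = 29 is in {28, 25, 24, 29, 33}  OK
#7 gamma − theta = 29 − 2 = 27  OK
#8 theta = 2 is not in {4, -2}  FAIL
#9 eps + theta = 11 + 2 = 13  OK
#10 gamma = 29, delta = 6; distinct  OK
#11 eta = 9 is in {9, 12, 7, 14}  OK
#12 zeta = 11 lies in [7, 15]  OK

The assignment fails constraint 8.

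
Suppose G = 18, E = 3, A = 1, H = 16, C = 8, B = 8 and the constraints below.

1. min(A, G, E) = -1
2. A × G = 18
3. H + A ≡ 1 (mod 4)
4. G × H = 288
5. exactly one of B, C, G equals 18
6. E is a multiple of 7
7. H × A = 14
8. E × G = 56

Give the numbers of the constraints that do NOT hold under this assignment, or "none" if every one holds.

Constraints 1, 6, 7, and 8 do not hold.

1. min(1, 18, 3) = 1, not -1  ✘
2. A × G = 1 × 18 = 18  ✔
3. H + A = 17; 17 mod 4 = 1  ✔
4. G × H = 18 × 16 = 288  ✔
5. B=8, C=8, G=18; 1 of them equals 18  ✔
6. 3 = 7×0 + 3, so 7 does not divide 3  ✘
7. H × A = 16 × 1 = 16, not 14  ✘
8. E × G = 3 × 18 = 54, not 56  ✘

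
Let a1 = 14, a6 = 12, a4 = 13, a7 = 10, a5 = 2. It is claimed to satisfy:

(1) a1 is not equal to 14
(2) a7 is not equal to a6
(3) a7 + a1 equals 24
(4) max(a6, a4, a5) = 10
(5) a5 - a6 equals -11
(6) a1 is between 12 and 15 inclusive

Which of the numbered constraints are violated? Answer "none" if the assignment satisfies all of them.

(1) a1 = 14, but 14 is required to differ  no
(2) a7 = 10, a6 = 12; distinct  yes
(3) a7 + a1 = 10 + 14 = 24  yes
(4) max(12, 13, 2) = 13, not 10  no
(5) a5 - a6 = 2 - 12 = -10, not -11  no
(6) a1 = 14 lies in [12, 15]  yes

No — constraints 1, 4, and 5 are not satisfied.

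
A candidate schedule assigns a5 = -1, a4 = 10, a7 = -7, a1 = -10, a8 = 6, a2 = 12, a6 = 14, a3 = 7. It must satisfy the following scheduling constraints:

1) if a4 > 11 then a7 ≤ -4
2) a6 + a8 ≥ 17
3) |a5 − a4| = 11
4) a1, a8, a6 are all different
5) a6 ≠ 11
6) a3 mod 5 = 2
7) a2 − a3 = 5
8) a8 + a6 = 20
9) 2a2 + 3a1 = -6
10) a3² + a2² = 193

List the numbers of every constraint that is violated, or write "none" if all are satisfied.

Yes — all constraints hold.

1) a4 = 10, not > 11; antecedent false, conditional vacuously true — satisfied.
2) a6 + a8 = 14 + 6 = 20; 20 ≥ 17 — satisfied.
3) |-1 − 10| = 11 — satisfied.
4) values -10, 6, 14 are pairwise distinct — satisfied.
5) a6 = 14, and 14 ≠ 11 — satisfied.
6) 7 mod 5 = 2 — satisfied.
7) a2 − a3 = 12 − 7 = 5 — satisfied.
8) a8 + a6 = 6 + 14 = 20 — satisfied.
9) 2a2 + 3a1 = 2(12) + 3(-10) = -6 — satisfied.
10) a3² + a2² = 7² + 12² = 49 + 144 = 193 — satisfied.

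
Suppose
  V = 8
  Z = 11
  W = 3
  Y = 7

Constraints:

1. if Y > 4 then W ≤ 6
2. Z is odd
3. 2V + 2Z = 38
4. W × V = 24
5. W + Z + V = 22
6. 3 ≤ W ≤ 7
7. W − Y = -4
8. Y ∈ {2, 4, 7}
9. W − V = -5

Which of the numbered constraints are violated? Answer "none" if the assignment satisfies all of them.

1. Y = 7 > 4, so we need W ≤ 6; W = 3 ≤ 6  holds
2. Z = 11 is odd  holds
3. 2V + 2Z = 2(8) + 2(11) = 38  holds
4. W × V = 3 × 8 = 24  holds
5. W + Z + V = 3 + 11 + 8 = 22  holds
6. W = 3 lies in [3, 7]  holds
7. W − Y = 3 − 7 = -4  holds
8. Y = 7 is in {2, 4, 7}  holds
9. W − V = 3 − 8 = -5  holds

All constraints are satisfied.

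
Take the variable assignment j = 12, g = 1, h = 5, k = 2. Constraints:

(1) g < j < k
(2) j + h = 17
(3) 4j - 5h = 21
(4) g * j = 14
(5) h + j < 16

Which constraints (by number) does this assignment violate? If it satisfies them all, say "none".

(1) values 1, 12, 2; j = 12 is not < k = 2  no
(2) j + h = 12 + 5 = 17  yes
(3) 4j - 5h = 4(12) - 5(5) = 23, not 21  no
(4) g * j = 1 * 12 = 12, not 14  no
(5) h + j = 5 + 12 = 17; 17 ≥ 16, bound 16 not met  no

Violated: 1, 3, 4, and 5.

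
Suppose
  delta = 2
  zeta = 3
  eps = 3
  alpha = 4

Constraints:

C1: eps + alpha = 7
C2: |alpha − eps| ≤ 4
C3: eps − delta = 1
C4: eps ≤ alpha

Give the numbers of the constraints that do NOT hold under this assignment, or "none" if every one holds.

C1: eps + alpha = 3 + 4 = 7 — satisfied.
C2: |4 − 3| = 1; 1 ≤ 4 — satisfied.
C3: eps − delta = 3 − 2 = 1 — satisfied.
C4: eps = 3, alpha = 4; 3 ≤ 4 — satisfied.

Yes — all constraints hold.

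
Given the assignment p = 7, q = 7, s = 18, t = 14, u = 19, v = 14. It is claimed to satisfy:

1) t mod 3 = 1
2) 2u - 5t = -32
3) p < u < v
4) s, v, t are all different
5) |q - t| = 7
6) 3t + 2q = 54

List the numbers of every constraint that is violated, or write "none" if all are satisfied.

Constraints 1, 3, 4, 6 do not hold.

1) 14 mod 3 = 2, not 1 — fails.
2) 2u - 5t = 2(19) - 5(14) = -32 — holds.
3) values 7, 19, 14; u = 19 is not < v = 14 — fails.
4) v = t = 14, not all different — fails.
5) |7 - 14| = 7 — holds.
6) 3t + 2q = 3(14) + 2(7) = 56, not 54 — fails.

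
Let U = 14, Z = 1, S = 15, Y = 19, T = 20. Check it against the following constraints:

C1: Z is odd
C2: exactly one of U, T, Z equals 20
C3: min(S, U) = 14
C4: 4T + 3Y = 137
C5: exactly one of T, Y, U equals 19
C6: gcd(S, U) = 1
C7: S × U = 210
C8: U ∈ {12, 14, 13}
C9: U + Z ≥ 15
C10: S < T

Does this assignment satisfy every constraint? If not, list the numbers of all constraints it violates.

All constraints are satisfied.

C1: Z = 1 is odd  holds
C2: U=14, T=20, Z=1; 1 of them equals 20  holds
C3: min(15, 14) = 14  holds
C4: 4T + 3Y = 4(20) + 3(19) = 137  holds
C5: T=20, Y=19, U=14; 1 of them equals 19  holds
C6: gcd(15, 14) = 1  holds
C7: S × U = 15 × 14 = 210  holds
C8: U = 14 is in {12, 14, 13}  holds
C9: U + Z = 14 + 1 = 15; 15 ≥ 15  holds
C10: S = 15, T = 20; 15 < 20  holds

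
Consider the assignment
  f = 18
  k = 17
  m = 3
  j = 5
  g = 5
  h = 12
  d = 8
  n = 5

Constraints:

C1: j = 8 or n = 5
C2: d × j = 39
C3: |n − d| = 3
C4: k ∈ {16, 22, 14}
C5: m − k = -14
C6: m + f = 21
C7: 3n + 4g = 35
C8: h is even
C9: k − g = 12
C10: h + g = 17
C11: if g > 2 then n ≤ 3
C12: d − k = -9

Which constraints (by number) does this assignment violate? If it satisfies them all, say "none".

C1: j = 5 ≠ 8, but n = 5 = 5 (second disjunct) — OK.
C2: d × j = 8 × 5 = 40, not 39 — violated.
C3: |5 − 8| = 3 — OK.
C4: k = 17 is not in {16, 22, 14} — violated.
C5: m − k = 3 − 17 = -14 — OK.
C6: m + f = 3 + 18 = 21 — OK.
C7: 3n + 4g = 3(5) + 4(5) = 35 — OK.
C8: h = 12 is even — OK.
C9: k − g = 17 − 5 = 12 — OK.
C10: h + g = 12 + 5 = 17 — OK.
C11: g = 5 > 2, so we need n ≤ 3; but n = 5 > 3 — violated.
C12: d − k = 8 − 17 = -9 — OK.

Violated: 2, 4, 11.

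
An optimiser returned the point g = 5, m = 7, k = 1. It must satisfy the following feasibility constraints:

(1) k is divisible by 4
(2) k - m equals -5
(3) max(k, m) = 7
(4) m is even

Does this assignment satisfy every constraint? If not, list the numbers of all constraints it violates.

(1) 1 = 4*0 + 1, so 4 does not divide 1  ✗
(2) k - m = 1 - 7 = -6, not -5  ✗
(3) max(1, 7) = 7  ✓
(4) m = 7 is odd  ✗

The assignment fails constraints 1, 2, 4.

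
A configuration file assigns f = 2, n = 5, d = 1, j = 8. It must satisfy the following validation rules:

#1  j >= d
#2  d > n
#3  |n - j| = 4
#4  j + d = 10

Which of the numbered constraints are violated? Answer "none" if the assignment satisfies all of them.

#1 j = 8, d = 1; 8 ≥ 1  ✓
#2 d = 1, n = 5; 1 ≤ 5 (want >)  ✗
#3 |5 - 8| = 3, not 4  ✗
#4 j + d = 8 + 1 = 9, not 10  ✗

Violated: 2, 3, and 4.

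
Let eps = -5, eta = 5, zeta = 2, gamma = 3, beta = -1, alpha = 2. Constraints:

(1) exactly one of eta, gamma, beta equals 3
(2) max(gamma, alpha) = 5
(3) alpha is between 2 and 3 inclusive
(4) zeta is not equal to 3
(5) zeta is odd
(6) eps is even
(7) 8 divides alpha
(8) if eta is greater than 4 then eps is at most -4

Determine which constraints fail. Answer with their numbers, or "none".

The assignment fails constraints 2, 5, 6, and 7.

(1) eta=5, gamma=3, beta=-1; 1 of them equals 3  ✔
(2) max(3, 2) = 3, not 5  ✘
(3) alpha = 2 lies in [2, 3]  ✔
(4) zeta = 2, and 2 ≠ 3  ✔
(5) zeta = 2 is even  ✘
(6) eps = -5 is odd  ✘
(7) 2 = 8*0 + 2, so 8 does not divide 2  ✘
(8) eta = 5 > 4, so we need eps ≤ -4; eps = -5 ≤ -4  ✔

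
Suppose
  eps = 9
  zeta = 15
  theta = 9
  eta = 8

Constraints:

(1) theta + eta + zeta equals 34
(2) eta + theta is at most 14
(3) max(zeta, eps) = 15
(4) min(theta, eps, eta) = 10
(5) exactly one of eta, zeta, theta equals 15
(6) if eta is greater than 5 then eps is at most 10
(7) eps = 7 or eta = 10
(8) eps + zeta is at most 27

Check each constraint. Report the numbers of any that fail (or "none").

(1) theta + eta + zeta = 9 + 8 + 15 = 32, not 34 — violated.
(2) eta + theta = 8 + 9 = 17; 17 > 14, bound 14 not met — violated.
(3) max(15, 9) = 15 — OK.
(4) min(9, 9, 8) = 8, not 10 — violated.
(5) eta=8, zeta=15, theta=9; 1 of them equals 15 — OK.
(6) eta = 8 > 5, so we need eps ≤ 10; eps = 9 ≤ 10 — OK.
(7) eps = 9 ≠ 7 and eta = 8 ≠ 10; both disjuncts false — violated.
(8) eps + zeta = 9 + 15 = 24; 24 ≤ 27 — OK.

Violated: 1, 2, 4, 7.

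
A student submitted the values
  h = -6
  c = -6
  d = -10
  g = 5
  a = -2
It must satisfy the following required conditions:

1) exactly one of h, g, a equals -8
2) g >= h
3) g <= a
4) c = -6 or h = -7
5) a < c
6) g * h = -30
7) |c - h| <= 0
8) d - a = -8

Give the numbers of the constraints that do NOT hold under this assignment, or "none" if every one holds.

No — constraints 1, 3, and 5 are not satisfied.

1) h=-6, g=5, a=-2; 0 of them equal -8, not exactly one  ✗
2) g = 5, h = -6; 5 ≥ -6  ✓
3) g = 5, a = -2; 5 > -2 (want ≤)  ✗
4) c = -6 = -6 (first disjunct)  ✓
5) a = -2, c = -6; -2 ≥ -6 (want <)  ✗
6) g * h = 5 * (-6) = -30  ✓
7) |-6 - (-6)| = 0; 0 ≤ 0  ✓
8) d - a = -10 - (-2) = -8  ✓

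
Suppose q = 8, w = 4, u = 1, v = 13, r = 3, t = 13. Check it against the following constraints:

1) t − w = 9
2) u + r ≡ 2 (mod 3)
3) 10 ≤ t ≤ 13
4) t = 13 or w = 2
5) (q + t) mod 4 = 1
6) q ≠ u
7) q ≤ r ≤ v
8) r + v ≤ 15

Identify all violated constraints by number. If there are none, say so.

The assignment fails constraints 2, 7, and 8.

1) t − w = 13 − 4 = 9 — holds.
2) u + r = 4; 4 mod 3 = 1, not 2 — does not hold.
3) t = 13 lies in [10, 13] — holds.
4) t = 13 = 13 (first disjunct) — holds.
5) q + t = 21; 21 mod 4 = 1 — holds.
6) q = 8, u = 1; distinct — holds.
7) values 8, 3, 13; q = 8 is not ≤ r = 3 — does not hold.
8) r + v = 3 + 13 = 16; 16 > 15, bound 15 not met — does not hold.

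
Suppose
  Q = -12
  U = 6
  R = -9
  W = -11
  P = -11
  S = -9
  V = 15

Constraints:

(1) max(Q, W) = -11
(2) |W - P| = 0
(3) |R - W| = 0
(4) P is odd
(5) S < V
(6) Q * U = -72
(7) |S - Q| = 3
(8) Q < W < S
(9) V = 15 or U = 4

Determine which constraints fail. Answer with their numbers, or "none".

The assignment fails constraint 3.

(1) max(-12, -11) = -11 — OK.
(2) |-11 - (-11)| = 0 — OK.
(3) |-9 - (-11)| = 2, not 0 — violated.
(4) P = -11 is odd — OK.
(5) S = -9, V = 15; -9 < 15 — OK.
(6) Q * U = -12 * 6 = -72 — OK.
(7) |-9 - (-12)| = 3 — OK.
(8) values -12 < -11 < -9 — OK.
(9) V = 15 = 15 (first disjunct) — OK.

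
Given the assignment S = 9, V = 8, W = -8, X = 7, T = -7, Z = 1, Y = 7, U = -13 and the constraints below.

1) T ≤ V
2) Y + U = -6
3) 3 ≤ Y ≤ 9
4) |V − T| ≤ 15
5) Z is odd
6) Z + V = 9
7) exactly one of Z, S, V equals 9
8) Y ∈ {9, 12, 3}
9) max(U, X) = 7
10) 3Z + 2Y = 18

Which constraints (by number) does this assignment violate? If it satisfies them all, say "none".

1) T = -7, V = 8; -7 ≤ 8 — satisfied.
2) Y + U = 7 + (-13) = -6 — satisfied.
3) Y = 7 lies in [3, 9] — satisfied.
4) |8 − (-7)| = 15; 15 ≤ 15 — satisfied.
5) Z = 1 is odd — satisfied.
6) Z + V = 1 + 8 = 9 — satisfied.
7) Z=1, S=9, V=8; 1 of them equals 9 — satisfied.
8) Y = 7 is not in {9, 12, 3} — violated.
9) max(-13, 7) = 7 — satisfied.
10) 3Z + 2Y = 3(1) + 2(7) = 17, not 18 — violated.

Constraints 8 and 10 do not hold.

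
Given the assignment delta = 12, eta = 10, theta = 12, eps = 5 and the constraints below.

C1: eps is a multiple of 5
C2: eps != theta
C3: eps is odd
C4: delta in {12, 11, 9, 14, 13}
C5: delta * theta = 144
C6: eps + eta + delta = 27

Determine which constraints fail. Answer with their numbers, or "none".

All constraints are satisfied.

C1: 5 / 5 = 1, so 5 divides 5 — holds.
C2: eps = 5, theta = 12; distinct — holds.
C3: eps = 5 is odd — holds.
C4: delta = 12 is in {12, 11, 9, 14, 13} — holds.
C5: delta * theta = 12 * 12 = 144 — holds.
C6: eps + eta + delta = 5 + 10 + 12 = 27 — holds.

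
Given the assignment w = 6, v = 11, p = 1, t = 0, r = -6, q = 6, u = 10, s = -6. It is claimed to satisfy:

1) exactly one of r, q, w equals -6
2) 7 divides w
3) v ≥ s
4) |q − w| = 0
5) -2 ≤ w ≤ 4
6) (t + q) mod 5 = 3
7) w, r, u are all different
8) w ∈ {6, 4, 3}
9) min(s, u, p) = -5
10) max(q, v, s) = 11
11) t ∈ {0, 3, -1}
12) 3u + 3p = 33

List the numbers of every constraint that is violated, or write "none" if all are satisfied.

Violated: 2, 5, 6, 9.

1) r=-6, q=6, w=6; 1 of them equals -6  holds
2) 6 = 7×0 + 6, so 7 does not divide 6  fails
3) v = 11, s = -6; 11 ≥ -6  holds
4) |6 − 6| = 0  holds
5) w = 6 is outside [-2, 4]  fails
6) t + q = 6; 6 mod 5 = 1, not 3  fails
7) values 6, -6, 10 are pairwise distinct  holds
8) w = 6 is in {6, 4, 3}  holds
9) min(-6, 10, 1) = -6, not -5  fails
10) max(6, 11, -6) = 11  holds
11) t = 0 is in {0, 3, -1}  holds
12) 3u + 3p = 3(10) + 3(1) = 33  holds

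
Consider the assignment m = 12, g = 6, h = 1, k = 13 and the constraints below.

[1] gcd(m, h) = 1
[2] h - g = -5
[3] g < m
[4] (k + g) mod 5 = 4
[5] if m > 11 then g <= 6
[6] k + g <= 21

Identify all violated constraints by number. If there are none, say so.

All constraints are satisfied.

[1] gcd(12, 1) = 1 — holds.
[2] h - g = 1 - 6 = -5 — holds.
[3] g = 6, m = 12; 6 < 12 — holds.
[4] k + g = 19; 19 mod 5 = 4 — holds.
[5] m = 12 > 11, so we need g ≤ 6; g = 6 ≤ 6 — holds.
[6] k + g = 13 + 6 = 19; 19 ≤ 21 — holds.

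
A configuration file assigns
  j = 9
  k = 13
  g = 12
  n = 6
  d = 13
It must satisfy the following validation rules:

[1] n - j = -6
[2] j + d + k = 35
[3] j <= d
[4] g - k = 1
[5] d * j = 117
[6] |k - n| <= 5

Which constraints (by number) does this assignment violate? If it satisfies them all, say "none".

Violated: 1, 4, and 6.

[1] n - j = 6 - 9 = -3, not -6 — violated.
[2] j + d + k = 9 + 13 + 13 = 35 — satisfied.
[3] j = 9, d = 13; 9 ≤ 13 — satisfied.
[4] g - k = 12 - 13 = -1, not 1 — violated.
[5] d * j = 13 * 9 = 117 — satisfied.
[6] |13 - 6| = 7; 7 > 5, exceeds bound 5 — violated.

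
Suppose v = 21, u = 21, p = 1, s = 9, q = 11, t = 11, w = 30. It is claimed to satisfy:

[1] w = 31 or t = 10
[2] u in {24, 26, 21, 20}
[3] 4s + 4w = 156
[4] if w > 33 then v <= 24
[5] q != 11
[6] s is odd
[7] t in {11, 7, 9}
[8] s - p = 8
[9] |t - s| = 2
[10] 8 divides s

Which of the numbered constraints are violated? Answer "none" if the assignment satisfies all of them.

The assignment fails constraints 1, 5, 10.

[1] w = 30 ≠ 31 and t = 11 ≠ 10; both disjuncts false — violated.
[2] u = 21 is in {24, 26, 21, 20} — satisfied.
[3] 4s + 4w = 4(9) + 4(30) = 156 — satisfied.
[4] w = 30, not > 33; antecedent false, conditional vacuously true — satisfied.
[5] q = 11, but 11 is required to differ — violated.
[6] s = 9 is odd — satisfied.
[7] t = 11 is in {11, 7, 9} — satisfied.
[8] s - p = 9 - 1 = 8 — satisfied.
[9] |11 - 9| = 2 — satisfied.
[10] 9 = 8*1 + 1, so 8 does not divide 9 — violated.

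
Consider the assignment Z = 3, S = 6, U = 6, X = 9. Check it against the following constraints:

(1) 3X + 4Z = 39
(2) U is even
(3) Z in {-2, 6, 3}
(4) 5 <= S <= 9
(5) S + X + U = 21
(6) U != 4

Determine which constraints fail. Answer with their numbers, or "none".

Yes — all constraints hold.

(1) 3X + 4Z = 3(9) + 4(3) = 39 — holds.
(2) U = 6 is even — holds.
(3) Z = 3 is in {-2, 6, 3} — holds.
(4) S = 6 lies in [5, 9] — holds.
(5) S + X + U = 6 + 9 + 6 = 21 — holds.
(6) U = 6, and 6 ≠ 4 — holds.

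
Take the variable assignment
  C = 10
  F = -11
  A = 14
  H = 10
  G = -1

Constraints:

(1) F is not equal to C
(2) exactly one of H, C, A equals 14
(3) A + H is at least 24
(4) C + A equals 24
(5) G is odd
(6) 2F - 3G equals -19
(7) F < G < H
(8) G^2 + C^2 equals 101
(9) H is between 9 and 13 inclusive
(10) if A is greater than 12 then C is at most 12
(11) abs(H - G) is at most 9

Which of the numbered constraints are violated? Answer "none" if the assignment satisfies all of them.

No — constraint 11 is not satisfied.

(1) F = -11, C = 10; distinct  ✓
(2) H=10, C=10, A=14; 1 of them equals 14  ✓
(3) A + H = 14 + 10 = 24; 24 ≥ 24  ✓
(4) C + A = 10 + 14 = 24  ✓
(5) G = -1 is odd  ✓
(6) 2F - 3G = 2(-11) - 3(-1) = -19  ✓
(7) values -11 < -1 < 10  ✓
(8) G^2 + C^2 = (-1)^2 + 10^2 = 1 + 100 = 101  ✓
(9) H = 10 lies in [9, 13]  ✓
(10) A = 14 > 12, so we need C ≤ 12; C = 10 ≤ 12  ✓
(11) abs(10 - (-1)) = 11; 11 > 9, exceeds bound 9  ✗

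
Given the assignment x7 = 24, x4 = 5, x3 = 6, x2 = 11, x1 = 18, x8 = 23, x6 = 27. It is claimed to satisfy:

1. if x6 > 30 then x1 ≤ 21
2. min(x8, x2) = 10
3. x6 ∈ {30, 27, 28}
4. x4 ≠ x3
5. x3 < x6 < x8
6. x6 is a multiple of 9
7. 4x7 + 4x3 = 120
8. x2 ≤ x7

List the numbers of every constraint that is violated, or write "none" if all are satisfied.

Constraints 2 and 5 are violated.

1. x6 = 27, not > 30; antecedent false, conditional vacuously true — holds.
2. min(23, 11) = 11, not 10 — fails.
3. x6 = 27 is in {30, 27, 28} — holds.
4. x4 = 5, x3 = 6; distinct — holds.
5. values 6, 27, 23; x6 = 27 is not < x8 = 23 — fails.
6. 27 / 9 = 3, so 9 divides 27 — holds.
7. 4x7 + 4x3 = 4(24) + 4(6) = 120 — holds.
8. x2 = 11, x7 = 24; 11 ≤ 24 — holds.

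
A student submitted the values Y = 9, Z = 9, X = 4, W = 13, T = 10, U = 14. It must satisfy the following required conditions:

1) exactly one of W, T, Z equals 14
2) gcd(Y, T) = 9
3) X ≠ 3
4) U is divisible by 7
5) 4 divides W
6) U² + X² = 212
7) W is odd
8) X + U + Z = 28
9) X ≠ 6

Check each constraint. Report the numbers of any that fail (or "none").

1) W=13, T=10, Z=9; 0 of them equal 14, not exactly one — fails.
2) gcd(9, 10) = 1, not 9 — fails.
3) X = 4, and 4 ≠ 3 — holds.
4) 14 / 7 = 2, so 7 divides 14 — holds.
5) 13 = 4×3 + 1, so 4 does not divide 13 — fails.
6) U² + X² = 14² + 4² = 196 + 16 = 212 — holds.
7) W = 13 is odd — holds.
8) X + U + Z = 4 + 14 + 9 = 27, not 28 — fails.
9) X = 4, and 4 ≠ 6 — holds.

Constraints 1, 2, 5, and 8 do not hold.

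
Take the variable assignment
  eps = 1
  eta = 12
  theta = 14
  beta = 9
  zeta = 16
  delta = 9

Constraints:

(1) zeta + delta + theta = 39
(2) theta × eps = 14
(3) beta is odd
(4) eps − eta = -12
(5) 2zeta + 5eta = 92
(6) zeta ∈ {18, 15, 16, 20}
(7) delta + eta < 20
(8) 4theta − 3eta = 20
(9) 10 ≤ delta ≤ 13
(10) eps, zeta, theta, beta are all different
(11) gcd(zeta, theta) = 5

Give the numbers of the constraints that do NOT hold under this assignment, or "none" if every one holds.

(1) zeta + delta + theta = 16 + 9 + 14 = 39 — OK.
(2) theta × eps = 14 × 1 = 14 — OK.
(3) beta = 9 is odd — OK.
(4) eps − eta = 1 − 12 = -11, not -12 — violated.
(5) 2zeta + 5eta = 2(16) + 5(12) = 92 — OK.
(6) zeta = 16 is in {18, 15, 16, 20} — OK.
(7) delta + eta = 9 + 12 = 21; 21 ≥ 20, bound 20 not met — violated.
(8) 4theta − 3eta = 4(14) − 3(12) = 20 — OK.
(9) delta = 9 is outside [10, 13] — violated.
(10) values 1, 16, 14, 9 are pairwise distinct — OK.
(11) gcd(16, 14) = 2, not 5 — violated.

Constraints 4, 7, 9, and 11 are violated.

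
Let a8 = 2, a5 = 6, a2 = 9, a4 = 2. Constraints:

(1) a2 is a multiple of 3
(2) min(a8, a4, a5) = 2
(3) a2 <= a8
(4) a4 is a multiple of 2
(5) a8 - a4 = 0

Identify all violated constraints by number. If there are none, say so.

(1) 9 / 3 = 3, so 3 divides 9 — holds.
(2) min(2, 2, 6) = 2 — holds.
(3) a2 = 9, a8 = 2; 9 > 2 (want ≤) — fails.
(4) 2 / 2 = 1, so 2 divides 2 — holds.
(5) a8 - a4 = 2 - 2 = 0 — holds.

No — constraint 3 is not satisfied.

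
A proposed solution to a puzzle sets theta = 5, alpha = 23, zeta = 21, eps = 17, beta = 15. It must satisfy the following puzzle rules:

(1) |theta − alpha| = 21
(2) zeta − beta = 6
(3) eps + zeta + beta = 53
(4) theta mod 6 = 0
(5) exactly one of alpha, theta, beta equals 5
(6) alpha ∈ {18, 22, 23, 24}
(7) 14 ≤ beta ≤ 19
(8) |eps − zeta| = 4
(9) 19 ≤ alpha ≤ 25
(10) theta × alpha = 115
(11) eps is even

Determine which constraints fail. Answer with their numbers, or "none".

(1) |5 − 23| = 18, not 21 — does not hold.
(2) zeta − beta = 21 − 15 = 6 — holds.
(3) eps + zeta + beta = 17 + 21 + 15 = 53 — holds.
(4) 5 mod 6 = 5, not 0 — does not hold.
(5) alpha=23, theta=5, beta=15; 1 of them equals 5 — holds.
(6) alpha = 23 is in {18, 22, 23, 24} — holds.
(7) beta = 15 lies in [14, 19] — holds.
(8) |17 − 21| = 4 — holds.
(9) alpha = 23 lies in [19, 25] — holds.
(10) theta × alpha = 5 × 23 = 115 — holds.
(11) eps = 17 is odd — does not hold.

Violated: 1, 4, 11.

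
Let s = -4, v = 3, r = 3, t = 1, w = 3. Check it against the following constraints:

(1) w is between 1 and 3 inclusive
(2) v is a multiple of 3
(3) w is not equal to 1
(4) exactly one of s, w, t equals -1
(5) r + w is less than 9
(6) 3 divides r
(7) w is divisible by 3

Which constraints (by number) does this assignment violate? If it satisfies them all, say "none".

(1) w = 3 lies in [1, 3] — OK.
(2) 3 / 3 = 1, so 3 divides 3 — OK.
(3) w = 3, and 3 ≠ 1 — OK.
(4) s=-4, w=3, t=1; 0 of them equal -1, not exactly one — violated.
(5) r + w = 3 + 3 = 6; 6 < 9 — OK.
(6) 3 / 3 = 1, so 3 divides 3 — OK.
(7) 3 / 3 = 1, so 3 divides 3 — OK.

Constraint 4 is violated.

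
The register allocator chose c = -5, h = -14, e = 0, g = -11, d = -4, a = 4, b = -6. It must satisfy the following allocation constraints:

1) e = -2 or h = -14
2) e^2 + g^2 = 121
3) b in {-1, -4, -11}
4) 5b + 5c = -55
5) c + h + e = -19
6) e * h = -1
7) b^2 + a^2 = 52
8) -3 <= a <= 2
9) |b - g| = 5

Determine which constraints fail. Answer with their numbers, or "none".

Violated: 3, 6, and 8.

1) e = 0 ≠ -2, but h = -14 = -14 (second disjunct) — satisfied.
2) e^2 + g^2 = 0^2 + (-11)^2 = 0 + 121 = 121 — satisfied.
3) b = -6 is not in {-1, -4, -11} — violated.
4) 5b + 5c = 5(-6) + 5(-5) = -55 — satisfied.
5) c + h + e = -5 + (-14) + 0 = -19 — satisfied.
6) e * h = 0 * (-14) = 0, not -1 — violated.
7) b^2 + a^2 = (-6)^2 + 4^2 = 36 + 16 = 52 — satisfied.
8) a = 4 is outside [-3, 2] — violated.
9) |-6 - (-11)| = 5 — satisfied.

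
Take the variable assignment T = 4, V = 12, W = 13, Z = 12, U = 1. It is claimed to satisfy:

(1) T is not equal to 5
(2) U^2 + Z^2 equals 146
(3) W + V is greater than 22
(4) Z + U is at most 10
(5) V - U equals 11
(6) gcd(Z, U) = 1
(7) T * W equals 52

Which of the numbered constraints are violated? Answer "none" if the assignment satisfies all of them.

Constraints 2 and 4 are violated.

(1) T = 4, and 4 ≠ 5 — satisfied.
(2) U^2 + Z^2 = 1^2 + 12^2 = 1 + 144 = 145, not 146 — violated.
(3) W + V = 13 + 12 = 25; 25 > 22 — satisfied.
(4) Z + U = 12 + 1 = 13; 13 > 10, bound 10 not met — violated.
(5) V - U = 12 - 1 = 11 — satisfied.
(6) gcd(12, 1) = 1 — satisfied.
(7) T * W = 4 * 13 = 52 — satisfied.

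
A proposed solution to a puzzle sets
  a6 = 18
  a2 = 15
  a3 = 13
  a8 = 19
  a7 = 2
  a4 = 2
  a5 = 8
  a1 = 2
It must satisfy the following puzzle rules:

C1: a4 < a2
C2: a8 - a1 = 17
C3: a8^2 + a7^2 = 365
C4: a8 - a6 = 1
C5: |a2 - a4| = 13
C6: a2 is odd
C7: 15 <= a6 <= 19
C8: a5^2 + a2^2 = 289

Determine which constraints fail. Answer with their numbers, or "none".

C1: a4 = 2, a2 = 15; 2 < 15  holds
C2: a8 - a1 = 19 - 2 = 17  holds
C3: a8^2 + a7^2 = 19^2 + 2^2 = 361 + 4 = 365  holds
C4: a8 - a6 = 19 - 18 = 1  holds
C5: |15 - 2| = 13  holds
C6: a2 = 15 is odd  holds
C7: a6 = 18 lies in [15, 19]  holds
C8: a5^2 + a2^2 = 8^2 + 15^2 = 64 + 225 = 289  holds

None — every constraint holds.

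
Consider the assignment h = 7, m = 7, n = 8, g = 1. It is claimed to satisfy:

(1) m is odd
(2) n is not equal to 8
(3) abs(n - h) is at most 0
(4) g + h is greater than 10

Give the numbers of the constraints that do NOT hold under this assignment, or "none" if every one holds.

Constraints 2, 3, 4 are violated.

(1) m = 7 is odd — satisfied.
(2) n = 8, but 8 is required to differ — violated.
(3) abs(8 - 7) = 1; 1 > 0, exceeds bound 0 — violated.
(4) g + h = 1 + 7 = 8; 8 ≤ 10, bound 10 not met — violated.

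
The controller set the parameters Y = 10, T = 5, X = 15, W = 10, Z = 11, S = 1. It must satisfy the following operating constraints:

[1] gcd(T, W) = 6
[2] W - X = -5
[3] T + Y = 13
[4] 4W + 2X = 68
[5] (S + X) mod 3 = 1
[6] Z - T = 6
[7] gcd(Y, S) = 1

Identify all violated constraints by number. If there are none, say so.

[1] gcd(5, 10) = 5, not 6 — violated.
[2] W - X = 10 - 15 = -5 — satisfied.
[3] T + Y = 5 + 10 = 15, not 13 — violated.
[4] 4W + 2X = 4(10) + 2(15) = 70, not 68 — violated.
[5] S + X = 16; 16 mod 3 = 1 — satisfied.
[6] Z - T = 11 - 5 = 6 — satisfied.
[7] gcd(10, 1) = 1 — satisfied.

The assignment fails constraints 1, 3, and 4.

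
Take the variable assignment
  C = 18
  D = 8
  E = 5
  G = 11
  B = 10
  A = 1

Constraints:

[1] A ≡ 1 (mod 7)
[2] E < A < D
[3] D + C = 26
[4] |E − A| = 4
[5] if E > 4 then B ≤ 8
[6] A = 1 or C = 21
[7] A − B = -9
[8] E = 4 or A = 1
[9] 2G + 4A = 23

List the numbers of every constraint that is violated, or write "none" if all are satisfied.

[1] 1 mod 7 = 1  holds
[2] values 5, 1, 8; E = 5 is not < A = 1  fails
[3] D + C = 8 + 18 = 26  holds
[4] |5 − 1| = 4  holds
[5] E = 5 > 4, so we need B ≤ 8; but B = 10 > 8  fails
[6] A = 1 = 1 (first disjunct)  holds
[7] A − B = 1 − 10 = -9  holds
[8] E = 5 ≠ 4, but A = 1 = 1 (second disjunct)  holds
[9] 2G + 4A = 2(11) + 4(1) = 26, not 23  fails

The assignment fails constraints 2, 5, and 9.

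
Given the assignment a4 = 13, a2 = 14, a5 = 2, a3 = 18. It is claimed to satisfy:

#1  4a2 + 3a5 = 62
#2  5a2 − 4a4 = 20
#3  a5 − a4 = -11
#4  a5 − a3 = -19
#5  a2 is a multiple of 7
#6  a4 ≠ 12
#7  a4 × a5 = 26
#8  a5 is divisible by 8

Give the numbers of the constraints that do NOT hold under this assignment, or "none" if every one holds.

The assignment fails constraints 2, 4, and 8.

#1 4a2 + 3a5 = 4(14) + 3(2) = 62 — holds.
#2 5a2 − 4a4 = 5(14) − 4(13) = 18, not 20 — does not hold.
#3 a5 − a4 = 2 − 13 = -11 — holds.
#4 a5 − a3 = 2 − 18 = -16, not -19 — does not hold.
#5 14 / 7 = 2, so 7 divides 14 — holds.
#6 a4 = 13, and 13 ≠ 12 — holds.
#7 a4 × a5 = 13 × 2 = 26 — holds.
#8 2 = 8×0 + 2, so 8 does not divide 2 — does not hold.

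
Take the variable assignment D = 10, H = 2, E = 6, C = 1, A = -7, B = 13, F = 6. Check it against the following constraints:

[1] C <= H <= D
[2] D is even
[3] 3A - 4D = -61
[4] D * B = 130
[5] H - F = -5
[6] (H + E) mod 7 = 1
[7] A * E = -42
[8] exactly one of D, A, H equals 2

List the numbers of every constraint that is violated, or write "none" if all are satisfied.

[1] values 1 <= 2 <= 10  true
[2] D = 10 is even  true
[3] 3A - 4D = 3(-7) - 4(10) = -61  true
[4] D * B = 10 * 13 = 130  true
[5] H - F = 2 - 6 = -4, not -5  false
[6] H + E = 8; 8 mod 7 = 1  true
[7] A * E = -7 * 6 = -42  true
[8] D=10, A=-7, H=2; 1 of them equals 2  true

Constraint 5 is violated.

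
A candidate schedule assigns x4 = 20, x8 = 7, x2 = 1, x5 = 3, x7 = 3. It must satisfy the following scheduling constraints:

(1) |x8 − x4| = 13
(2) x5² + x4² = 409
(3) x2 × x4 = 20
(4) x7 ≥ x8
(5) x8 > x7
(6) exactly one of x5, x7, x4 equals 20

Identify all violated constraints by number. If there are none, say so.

The assignment fails constraint 4.

(1) |7 − 20| = 13 — OK.
(2) x5² + x4² = 3² + 20² = 9 + 400 = 409 — OK.
(3) x2 × x4 = 1 × 20 = 20 — OK.
(4) x7 = 3, x8 = 7; 3 < 7 (want ≥) — violated.
(5) x8 = 7, x7 = 3; 7 > 3 — OK.
(6) x5=3, x7=3, x4=20; 1 of them equals 20 — OK.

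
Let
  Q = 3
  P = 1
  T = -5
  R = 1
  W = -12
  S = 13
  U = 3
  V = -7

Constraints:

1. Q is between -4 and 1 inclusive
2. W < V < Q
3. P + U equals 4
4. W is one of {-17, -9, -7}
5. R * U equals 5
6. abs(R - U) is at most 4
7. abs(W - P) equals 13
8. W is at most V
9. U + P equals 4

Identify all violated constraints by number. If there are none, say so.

Constraints 1, 4, 5 are violated.

1. Q = 3 is outside [-4, 1]  fails
2. values -12 < -7 < 3  holds
3. P + U = 1 + 3 = 4  holds
4. W = -12 is not in {-17, -9, -7}  fails
5. R * U = 1 * 3 = 3, not 5  fails
6. abs(1 - 3) = 2; 2 ≤ 4  holds
7. abs(-12 - 1) = 13  holds
8. W = -12, V = -7; -12 ≤ -7  holds
9. U + P = 3 + 1 = 4  holds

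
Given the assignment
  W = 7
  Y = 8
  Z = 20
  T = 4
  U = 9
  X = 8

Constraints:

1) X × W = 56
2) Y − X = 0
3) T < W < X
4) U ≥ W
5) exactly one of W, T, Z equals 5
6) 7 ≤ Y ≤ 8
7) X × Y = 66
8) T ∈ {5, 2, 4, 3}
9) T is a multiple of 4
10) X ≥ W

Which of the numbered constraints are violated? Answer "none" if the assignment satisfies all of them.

Violated: 5, 7.

1) X × W = 8 × 7 = 56  ✔
2) Y − X = 8 − 8 = 0  ✔
3) values 4 < 7 < 8  ✔
4) U = 9, W = 7; 9 ≥ 7  ✔
5) W=7, T=4, Z=20; 0 of them equal 5, not exactly one  ✘
6) Y = 8 lies in [7, 8]  ✔
7) X × Y = 8 × 8 = 64, not 66  ✘
8) T = 4 is in {5, 2, 4, 3}  ✔
9) 4 / 4 = 1, so 4 divides 4  ✔
10) X = 8, W = 7; 8 ≥ 7  ✔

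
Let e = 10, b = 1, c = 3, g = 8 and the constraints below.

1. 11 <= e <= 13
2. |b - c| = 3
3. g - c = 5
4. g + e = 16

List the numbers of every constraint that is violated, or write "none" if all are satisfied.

1. e = 10 is outside [11, 13]  no
2. |1 - 3| = 2, not 3  no
3. g - c = 8 - 3 = 5  yes
4. g + e = 8 + 10 = 18, not 16  no

No — constraints 1, 2, and 4 are not satisfied.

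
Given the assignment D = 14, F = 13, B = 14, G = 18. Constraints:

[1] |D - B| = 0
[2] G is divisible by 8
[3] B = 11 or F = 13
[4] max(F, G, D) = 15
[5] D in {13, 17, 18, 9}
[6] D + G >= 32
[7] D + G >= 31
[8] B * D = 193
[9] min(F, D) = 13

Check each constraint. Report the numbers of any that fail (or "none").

[1] |14 - 14| = 0 — satisfied.
[2] 18 = 8*2 + 2, so 8 does not divide 18 — violated.
[3] B = 14 ≠ 11, but F = 13 = 13 (second disjunct) — satisfied.
[4] max(13, 18, 14) = 18, not 15 — violated.
[5] D = 14 is not in {13, 17, 18, 9} — violated.
[6] D + G = 14 + 18 = 32; 32 ≥ 32 — satisfied.
[7] D + G = 14 + 18 = 32; 32 ≥ 31 — satisfied.
[8] B * D = 14 * 14 = 196, not 193 — violated.
[9] min(13, 14) = 13 — satisfied.

Violated: 2, 4, 5, and 8.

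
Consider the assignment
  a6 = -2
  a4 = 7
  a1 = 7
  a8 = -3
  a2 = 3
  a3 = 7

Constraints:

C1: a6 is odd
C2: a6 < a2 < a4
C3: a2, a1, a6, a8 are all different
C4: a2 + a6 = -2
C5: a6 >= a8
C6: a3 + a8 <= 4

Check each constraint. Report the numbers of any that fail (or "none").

C1: a6 = -2 is even  fails
C2: values -2 < 3 < 7  holds
C3: values 3, 7, -2, -3 are pairwise distinct  holds
C4: a2 + a6 = 3 + (-2) = 1, not -2  fails
C5: a6 = -2, a8 = -3; -2 ≥ -3  holds
C6: a3 + a8 = 7 + (-3) = 4; 4 ≤ 4  holds

No — constraints 1, 4 are not satisfied.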